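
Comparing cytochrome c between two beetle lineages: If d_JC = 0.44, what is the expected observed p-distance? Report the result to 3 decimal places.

0.333

p = (3/4)(1 − e^(−4d/3)) = 0.75 × (1 − e^(-0.586667)) = 0.75 × (1 − 0.556178) = 0.332867.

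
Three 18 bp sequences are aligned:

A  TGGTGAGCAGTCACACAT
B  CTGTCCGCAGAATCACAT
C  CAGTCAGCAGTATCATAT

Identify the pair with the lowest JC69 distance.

A–B: 7/18 differ, p = 0.389, d = 0.548.
A–C: 6/18 differ, p = 0.333, d = 0.441.
B–C: 4/18 differ, p = 0.222, d = 0.264.
The smallest distance is between B and C.

B and C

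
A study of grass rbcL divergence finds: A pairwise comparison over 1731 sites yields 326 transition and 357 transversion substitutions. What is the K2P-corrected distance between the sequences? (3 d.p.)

0.570

P = 326/1731 ≈ 0.18833 and Q = 357/1731 ≈ 0.206239.
Under the Kimura two-parameter model, d = −½ ln(1 − 2P − Q) − ¼ ln(1 − 2Q).
1 − 2P − Q = 0.417101, giving −½ ln(0.417101) = 0.437213.
1 − 2Q = 0.587522, giving −¼ ln(0.587522) = 0.132960.
d = 0.437213 + 0.132960 = 0.570173.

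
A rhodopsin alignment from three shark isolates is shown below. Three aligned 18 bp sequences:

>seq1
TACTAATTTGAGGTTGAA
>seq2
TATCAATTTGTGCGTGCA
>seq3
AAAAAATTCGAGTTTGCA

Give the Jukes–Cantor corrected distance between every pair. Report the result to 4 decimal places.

seq1–seq2: 6/18 sites differ → p ≈ 0.333333, d = −0.75 ln(1 − 0.444444) = 0.440839 ≈ 0.4408.
seq1–seq3: 6/18 sites differ → p ≈ 0.333333, d = −0.75 ln(1 − 0.444444) = 0.440839 ≈ 0.4408.
seq2–seq3: 7/18 sites differ → p ≈ 0.388889, d = −0.75 ln(1 − 0.518519) = 0.548166 ≈ 0.5482.

d(seq1,seq2) = 0.4408, d(seq1,seq3) = 0.4408, d(seq2,seq3) = 0.5482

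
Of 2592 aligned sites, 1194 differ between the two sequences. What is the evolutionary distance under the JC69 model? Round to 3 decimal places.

p = 1194/2592 ≈ 0.460648.
d = −(3/4) ln(1 − 4p/3) = −0.75 ln(1 − 0.614197) = −0.75 ln(0.385803)
  = −0.75 × (-0.952428) = 0.714321 substitutions/site.

0.714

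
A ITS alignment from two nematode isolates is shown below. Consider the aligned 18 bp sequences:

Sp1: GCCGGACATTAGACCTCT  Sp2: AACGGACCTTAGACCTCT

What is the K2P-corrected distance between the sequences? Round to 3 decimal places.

Of 18 sites, 1 differences are transitions and 2 are transversions, so P = 1/18 ≈ 0.055556 and Q = 2/18 ≈ 0.111111.
Under the Kimura two-parameter model, d = −½ ln(1 − 2P − Q) − ¼ ln(1 − 2Q).
1 − 2P − Q = 0.777777, giving −½ ln(0.777777) = 0.125658.
1 − 2Q = 0.777778, giving −¼ ln(0.777778) = 0.062829.
d = 0.125658 + 0.062829 = 0.188487.

0.188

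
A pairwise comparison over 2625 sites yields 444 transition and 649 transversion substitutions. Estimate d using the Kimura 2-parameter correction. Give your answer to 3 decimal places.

P = 444/2625 ≈ 0.169143 and Q = 649/2625 ≈ 0.247238.
Under the Kimura two-parameter model, d = −½ ln(1 − 2P − Q) − ¼ ln(1 − 2Q).
1 − 2P − Q = 0.414476, giving −½ ln(0.414476) = 0.440370.
1 − 2Q = 0.505524, giving −¼ ln(0.505524) = 0.170540.
d = 0.440370 + 0.170540 = 0.610910.

0.611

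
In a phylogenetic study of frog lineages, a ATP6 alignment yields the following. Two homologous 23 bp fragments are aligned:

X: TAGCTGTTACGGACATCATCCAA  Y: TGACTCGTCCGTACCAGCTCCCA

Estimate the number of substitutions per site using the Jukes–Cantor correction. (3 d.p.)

The sequences differ at 11 of 23 sites, so p = 11/23 ≈ 0.478261.
d = −(3/4) ln(1 − 4p/3) = −0.75 ln(1 − 0.637681) = −0.75 ln(0.362319)
  = −0.75 × (-1.015230) = 0.761423 substitutions/site.

0.761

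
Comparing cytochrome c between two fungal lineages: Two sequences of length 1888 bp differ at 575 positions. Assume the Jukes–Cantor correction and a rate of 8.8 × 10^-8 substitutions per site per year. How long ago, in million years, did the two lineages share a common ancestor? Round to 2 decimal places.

p = 575/1888 ≈ 0.304555.
d = −(3/4) ln(1 − 4p/3) = −0.75 ln(1 − 0.406073) = −0.75 ln(0.593927)
  = −0.75 × (-0.520999) = 0.390749 substitutions/site.
Under a molecular clock d = 2μt, so t = d/(2μ) = 0.390749 / (2 × 8.8 × 10^-8) = 2.22 million years.

2.22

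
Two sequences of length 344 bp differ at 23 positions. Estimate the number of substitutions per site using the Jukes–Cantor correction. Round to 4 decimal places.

0.0700

p = 23/344 ≈ 0.06686.
d = −(3/4) ln(1 − 4p/3) = −0.75 ln(1 − 0.089147) = −0.75 ln(0.910853)
  = −0.75 × (-0.093374) = 0.070031 substitutions/site.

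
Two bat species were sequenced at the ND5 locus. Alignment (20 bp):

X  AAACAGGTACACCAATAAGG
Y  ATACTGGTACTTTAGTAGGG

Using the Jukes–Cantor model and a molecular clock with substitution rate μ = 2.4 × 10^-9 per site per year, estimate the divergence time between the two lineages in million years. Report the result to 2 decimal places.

The sequences differ at 7 of 20 sites (2, 5, 11, 12, 13, 15, 18), so p = 7/20 = 0.35.
d = −(3/4) ln(1 − 4p/3) = −0.75 ln(1 − 0.466667) = −0.75 ln(0.533333)
  = −0.75 × (-0.628609) = 0.471457 substitutions/site.
Under a molecular clock d = 2μt, so t = d/(2μ) = 0.471457 / (2 × 2.4 × 10^-9) = 98.22 million years.

98.22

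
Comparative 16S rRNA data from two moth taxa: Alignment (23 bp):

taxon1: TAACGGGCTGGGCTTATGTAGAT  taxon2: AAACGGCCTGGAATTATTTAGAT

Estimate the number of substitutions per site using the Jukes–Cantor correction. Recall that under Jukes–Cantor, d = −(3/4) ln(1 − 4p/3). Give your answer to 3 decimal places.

The sequences differ at 5 of 23 sites (1, 7, 12, 13, 18), so p = 5/23 ≈ 0.217391.
d = −(3/4) ln(1 − 4p/3) = −0.75 ln(1 − 0.289855) = −0.75 ln(0.710145)
  = −0.75 × (-0.342286) = 0.256715 substitutions/site.

0.257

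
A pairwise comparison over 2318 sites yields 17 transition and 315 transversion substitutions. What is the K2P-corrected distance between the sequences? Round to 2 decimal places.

0.16

P = 17/2318 ≈ 0.007334 and Q = 315/2318 ≈ 0.135893.
Under the Kimura two-parameter model, d = −½ ln(1 − 2P − Q) − ¼ ln(1 − 2Q).
1 − 2P − Q = 0.849439, giving −½ ln(0.849439) = 0.081590.
1 − 2Q = 0.728214, giving −¼ ln(0.728214) = 0.079290.
d = 0.081590 + 0.079290 = 0.160880.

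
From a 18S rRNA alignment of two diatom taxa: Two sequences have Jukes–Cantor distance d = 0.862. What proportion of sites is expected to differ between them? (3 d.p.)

0.512

p = (3/4)(1 − e^(−4d/3)) = 0.75 × (1 − e^(-1.149333)) = 0.75 × (1 − 0.316848) = 0.512364.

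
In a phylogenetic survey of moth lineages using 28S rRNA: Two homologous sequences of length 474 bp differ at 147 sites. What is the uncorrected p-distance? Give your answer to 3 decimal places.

0.310

p = 147/474 = 0.310126… ≈ 0.310 (to 3 d.p.).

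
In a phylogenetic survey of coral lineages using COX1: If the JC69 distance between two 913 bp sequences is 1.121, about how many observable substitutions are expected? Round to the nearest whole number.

531

Invert JC69: p = (3/4)(1 − e^(−4d/3)) = 0.75 × (1 − e^(-1.494667)) = 0.75 × (1 − 0.224323) = 0.581758.
Expected differing sites = pL ≈ 0.581758 × 913 = 531.145054 ≈ 531.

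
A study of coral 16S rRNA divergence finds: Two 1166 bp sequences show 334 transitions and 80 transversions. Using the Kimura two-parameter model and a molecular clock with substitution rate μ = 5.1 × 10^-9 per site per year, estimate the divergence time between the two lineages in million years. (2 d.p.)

53.90

P = 334/1166 ≈ 0.286449 and Q = 80/1166 ≈ 0.068611.
Under the Kimura two-parameter model, d = −½ ln(1 − 2P − Q) − ¼ ln(1 − 2Q).
1 − 2P − Q = 0.358491, giving −½ ln(0.358491) = 0.512926.
1 − 2Q = 0.862778, giving −¼ ln(0.862778) = 0.036899.
d = 0.512926 + 0.036899 = 0.549825.
Under a molecular clock d = 2μt, so t = d/(2μ) = 0.549825 / (2 × 5.1 × 10^-9) = 53.90 million years.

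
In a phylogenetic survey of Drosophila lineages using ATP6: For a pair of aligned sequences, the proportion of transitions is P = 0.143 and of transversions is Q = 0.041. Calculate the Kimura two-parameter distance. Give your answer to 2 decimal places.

Under the Kimura two-parameter model, d = −½ ln(1 − 2P − Q) − ¼ ln(1 − 2Q).
1 − 2P − Q = 0.673, giving −½ ln(0.673) = 0.198005.
1 − 2Q = 0.918, giving −¼ ln(0.918) = 0.021389.
d = 0.198005 + 0.021389 = 0.219394.

0.22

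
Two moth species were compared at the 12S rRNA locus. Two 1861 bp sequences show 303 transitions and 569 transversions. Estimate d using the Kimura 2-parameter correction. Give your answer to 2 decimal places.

P = 303/1861 ≈ 0.162816 and Q = 569/1861 ≈ 0.30575.
Under the Kimura two-parameter model, d = −½ ln(1 − 2P − Q) − ¼ ln(1 − 2Q).
1 − 2P − Q = 0.368618, giving −½ ln(0.368618) = 0.498997.
1 − 2Q = 0.3885, giving −¼ ln(0.3885) = 0.236366.
d = 0.498997 + 0.236366 = 0.735363.

0.74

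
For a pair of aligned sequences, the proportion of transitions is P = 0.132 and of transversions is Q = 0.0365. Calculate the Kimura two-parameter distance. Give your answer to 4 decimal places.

0.1976

Under the Kimura two-parameter model, d = −½ ln(1 − 2P − Q) − ¼ ln(1 − 2Q).
1 − 2P − Q = 0.6995, giving −½ ln(0.6995) = 0.178695.
1 − 2Q = 0.927, giving −¼ ln(0.927) = 0.018950.
d = 0.178695 + 0.018950 = 0.197645.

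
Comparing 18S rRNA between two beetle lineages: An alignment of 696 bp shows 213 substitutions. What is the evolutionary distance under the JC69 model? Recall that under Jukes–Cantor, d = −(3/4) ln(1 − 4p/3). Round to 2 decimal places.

0.39

p = 213/696 ≈ 0.306034.
d = −(3/4) ln(1 − 4p/3) = −0.75 ln(1 − 0.408045) = −0.75 ln(0.591955)
  = −0.75 × (-0.524325) = 0.393244 substitutions/site.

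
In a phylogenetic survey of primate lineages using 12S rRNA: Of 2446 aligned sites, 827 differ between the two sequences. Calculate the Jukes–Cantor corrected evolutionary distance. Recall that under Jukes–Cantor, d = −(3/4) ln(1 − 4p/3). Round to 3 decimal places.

p = 827/2446 ≈ 0.338103.
d = −(3/4) ln(1 − 4p/3) = −0.75 ln(1 − 0.450804) = −0.75 ln(0.549196)
  = −0.75 × (-0.599300) = 0.449475 substitutions/site.

0.449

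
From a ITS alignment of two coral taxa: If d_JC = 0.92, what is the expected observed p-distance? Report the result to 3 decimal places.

0.530

p = (3/4)(1 − e^(−4d/3)) = 0.75 × (1 − e^(-1.226667)) = 0.75 × (1 − 0.293268) = 0.530049.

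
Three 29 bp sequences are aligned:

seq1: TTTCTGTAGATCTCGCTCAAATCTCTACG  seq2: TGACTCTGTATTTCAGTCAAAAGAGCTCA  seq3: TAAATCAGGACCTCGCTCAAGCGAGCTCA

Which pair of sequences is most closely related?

seq1–seq2: 15/29 differ, p = 0.517, d = 0.878.
seq1–seq3: 15/29 differ, p = 0.517, d = 0.878.
seq2–seq3: 10/29 differ, p = 0.345, d = 0.462.
The smallest distance is between seq2 and seq3.

seq2 and seq3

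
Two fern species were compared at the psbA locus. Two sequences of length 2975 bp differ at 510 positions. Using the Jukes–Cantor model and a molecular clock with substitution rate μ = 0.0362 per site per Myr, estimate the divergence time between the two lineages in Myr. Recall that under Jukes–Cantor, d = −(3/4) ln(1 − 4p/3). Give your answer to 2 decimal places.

p = 510/2975 ≈ 0.171429.
d = −(3/4) ln(1 − 4p/3) = −0.75 ln(1 − 0.228572) = −0.75 ln(0.771428)
  = −0.75 × (-0.259512) = 0.194634 substitutions/site.
Under a molecular clock d = 2μt, so t = d/(2μ) = 0.194634 / (2 × 0.0362) = 2.69 Myr.

2.69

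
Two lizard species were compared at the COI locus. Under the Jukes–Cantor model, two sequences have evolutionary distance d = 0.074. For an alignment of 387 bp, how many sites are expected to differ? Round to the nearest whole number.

Invert JC69: p = (3/4)(1 − e^(−4d/3)) = 0.75 × (1 − e^(-0.098667)) = 0.75 × (1 − 0.906044) = 0.070467.
Expected differing sites = pL ≈ 0.070467 × 387 = 27.270729 ≈ 27.

27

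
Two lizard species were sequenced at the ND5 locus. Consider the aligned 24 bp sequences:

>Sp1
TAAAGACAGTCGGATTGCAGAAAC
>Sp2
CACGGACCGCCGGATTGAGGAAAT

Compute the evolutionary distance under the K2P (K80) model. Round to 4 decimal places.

Of 24 sites, 5 differences are transitions and 3 are transversions, so P = 5/24 ≈ 0.208333 and Q = 3/24 = 0.125.
Under the Kimura two-parameter model, d = −½ ln(1 − 2P − Q) − ¼ ln(1 − 2Q).
1 − 2P − Q = 0.458334, giving −½ ln(0.458334) = 0.390079.
1 − 2Q = 0.75, giving −¼ ln(0.75) = 0.071921.
d = 0.390079 + 0.071921 = 0.462000.

0.4620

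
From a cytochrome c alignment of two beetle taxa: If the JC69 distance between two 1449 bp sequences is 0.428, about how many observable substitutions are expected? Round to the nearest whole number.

Invert JC69: p = (3/4)(1 − e^(−4d/3)) = 0.75 × (1 − e^(-0.570667)) = 0.75 × (1 − 0.565148) = 0.326139.
Expected differing sites = pL ≈ 0.326139 × 1449 = 472.575411 ≈ 473.

473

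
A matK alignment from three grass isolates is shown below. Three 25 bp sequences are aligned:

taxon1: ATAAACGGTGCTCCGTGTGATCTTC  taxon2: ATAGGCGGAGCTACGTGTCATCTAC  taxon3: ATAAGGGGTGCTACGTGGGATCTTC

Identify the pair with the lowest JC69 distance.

taxon1 and taxon3

taxon1–taxon2: 6/25 differ, p = 0.240, d = 0.289.
taxon1–taxon3: 4/25 differ, p = 0.160, d = 0.180.
taxon2–taxon3: 6/25 differ, p = 0.240, d = 0.289.
The smallest distance is between taxon1 and taxon3.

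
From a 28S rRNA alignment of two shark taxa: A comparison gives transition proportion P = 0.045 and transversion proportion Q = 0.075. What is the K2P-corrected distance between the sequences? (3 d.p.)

Under the Kimura two-parameter model, d = −½ ln(1 − 2P − Q) − ¼ ln(1 − 2Q).
1 − 2P − Q = 0.835, giving −½ ln(0.835) = 0.090162.
1 − 2Q = 0.85, giving −¼ ln(0.85) = 0.040630.
d = 0.090162 + 0.040630 = 0.130792.

0.131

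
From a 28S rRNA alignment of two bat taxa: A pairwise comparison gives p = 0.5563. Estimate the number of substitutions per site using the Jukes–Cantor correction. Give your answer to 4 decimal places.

1.0153

d = −(3/4) ln(1 − 4p/3) = −0.75 ln(1 − 0.741733) = −0.75 ln(0.258267)
  = −0.75 × (-1.353761) = 1.015321 substitutions/site.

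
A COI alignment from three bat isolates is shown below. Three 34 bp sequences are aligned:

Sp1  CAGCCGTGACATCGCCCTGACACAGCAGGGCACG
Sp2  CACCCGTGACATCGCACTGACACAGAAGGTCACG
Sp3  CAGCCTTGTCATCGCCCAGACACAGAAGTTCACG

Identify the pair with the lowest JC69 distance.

Sp1–Sp2: 4/34 differ, p = 0.118, d = 0.128.
Sp1–Sp3: 6/34 differ, p = 0.176, d = 0.201.
Sp2–Sp3: 6/34 differ, p = 0.176, d = 0.201.
The smallest distance is between Sp1 and Sp2.

Sp1 and Sp2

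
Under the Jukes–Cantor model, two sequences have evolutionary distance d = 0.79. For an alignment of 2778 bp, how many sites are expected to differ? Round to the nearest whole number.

1357

Invert JC69: p = (3/4)(1 − e^(−4d/3)) = 0.75 × (1 − e^(-1.053333)) = 0.75 × (1 − 0.348773) = 0.488420.
Expected differing sites = pL ≈ 0.488420 × 2778 = 1356.83076 ≈ 1357.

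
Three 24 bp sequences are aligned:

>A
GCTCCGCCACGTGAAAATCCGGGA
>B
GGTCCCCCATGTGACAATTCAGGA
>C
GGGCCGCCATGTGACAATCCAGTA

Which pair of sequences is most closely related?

A–B: 6/24 differ, p = 0.250, d = 0.304.
A–C: 6/24 differ, p = 0.250, d = 0.304.
B–C: 4/24 differ, p = 0.167, d = 0.188.
The smallest distance is between B and C.

B and C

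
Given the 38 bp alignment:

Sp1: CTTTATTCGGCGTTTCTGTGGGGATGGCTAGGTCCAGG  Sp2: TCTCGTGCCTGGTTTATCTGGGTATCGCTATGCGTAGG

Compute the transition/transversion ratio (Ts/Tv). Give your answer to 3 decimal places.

Transitions are A↔G and C↔T; transversions are all other mismatches.
Transitions: 6. Transversions: 10.
R = 6/10 = 0.600.

0.600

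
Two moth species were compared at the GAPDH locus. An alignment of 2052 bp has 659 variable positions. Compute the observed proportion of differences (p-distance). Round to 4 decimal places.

p = 659/2052 = 0.321150… ≈ 0.3212 (to 4 d.p.).

0.3212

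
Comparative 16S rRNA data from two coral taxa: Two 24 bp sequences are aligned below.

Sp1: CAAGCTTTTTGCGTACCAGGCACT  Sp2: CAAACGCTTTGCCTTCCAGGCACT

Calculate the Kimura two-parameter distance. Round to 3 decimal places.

0.244

Of 24 sites, 2 differences are transitions and 3 are transversions, so P = 2/24 ≈ 0.083333 and Q = 3/24 = 0.125.
Under the Kimura two-parameter model, d = −½ ln(1 − 2P − Q) − ¼ ln(1 − 2Q).
1 − 2P − Q = 0.708334, giving −½ ln(0.708334) = 0.172420.
1 − 2Q = 0.75, giving −¼ ln(0.75) = 0.071921.
d = 0.172420 + 0.071921 = 0.244341.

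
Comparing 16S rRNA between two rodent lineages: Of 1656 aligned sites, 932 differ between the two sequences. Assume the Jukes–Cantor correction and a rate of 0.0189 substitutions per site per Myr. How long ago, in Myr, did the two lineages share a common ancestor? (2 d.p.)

27.54

p = 932/1656 ≈ 0.562802.
d = −(3/4) ln(1 − 4p/3) = −0.75 ln(1 − 0.750403) = −0.75 ln(0.249597)
  = −0.75 × (-1.387908) = 1.040931 substitutions/site.
Under a molecular clock d = 2μt, so t = d/(2μ) = 1.040931 / (2 × 0.0189) = 27.54 Myr.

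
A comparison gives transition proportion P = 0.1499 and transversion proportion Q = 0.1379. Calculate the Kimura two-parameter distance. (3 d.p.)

Under the Kimura two-parameter model, d = −½ ln(1 − 2P − Q) − ¼ ln(1 − 2Q).
1 − 2P − Q = 0.5623, giving −½ ln(0.5623) = 0.287860.
1 − 2Q = 0.7242, giving −¼ ln(0.7242) = 0.080672.
d = 0.287860 + 0.080672 = 0.368532.

0.369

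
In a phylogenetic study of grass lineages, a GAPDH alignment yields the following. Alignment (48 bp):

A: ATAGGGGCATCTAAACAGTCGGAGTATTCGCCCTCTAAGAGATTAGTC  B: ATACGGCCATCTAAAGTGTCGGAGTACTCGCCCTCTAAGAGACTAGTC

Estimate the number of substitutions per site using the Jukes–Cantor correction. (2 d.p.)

0.14

The sequences differ at 6 of 48 sites (4, 7, 16, 17, 27, 43), so p = 6/48 = 0.125.
d = −(3/4) ln(1 − 4p/3) = −0.75 ln(1 − 0.166667) = −0.75 ln(0.833333)
  = −0.75 × (-0.182322) = 0.136742 substitutions/site.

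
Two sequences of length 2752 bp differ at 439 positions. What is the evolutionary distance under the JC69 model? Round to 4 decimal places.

0.1794

p = 439/2752 ≈ 0.15952.
d = −(3/4) ln(1 − 4p/3) = −0.75 ln(1 − 0.212693) = −0.75 ln(0.787307)
  = −0.75 × (-0.239137) = 0.179353 substitutions/site.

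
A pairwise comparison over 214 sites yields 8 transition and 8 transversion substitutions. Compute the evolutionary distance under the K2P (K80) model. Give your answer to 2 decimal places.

P = 8/214 ≈ 0.037383 and Q = 8/214 ≈ 0.037383.
Under the Kimura two-parameter model, d = −½ ln(1 − 2P − Q) − ¼ ln(1 − 2Q).
1 − 2P − Q = 0.887851, giving −½ ln(0.887851) = 0.059476.
1 − 2Q = 0.925234, giving −¼ ln(0.925234) = 0.019427.
d = 0.059476 + 0.019427 = 0.078903.

0.08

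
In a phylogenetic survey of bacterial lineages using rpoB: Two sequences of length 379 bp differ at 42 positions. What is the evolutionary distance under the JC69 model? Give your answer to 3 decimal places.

p = 42/379 ≈ 0.110818.
d = −(3/4) ln(1 − 4p/3) = −0.75 ln(1 − 0.147757) = −0.75 ln(0.852243)
  = −0.75 × (-0.159884) = 0.119913 substitutions/site.

0.120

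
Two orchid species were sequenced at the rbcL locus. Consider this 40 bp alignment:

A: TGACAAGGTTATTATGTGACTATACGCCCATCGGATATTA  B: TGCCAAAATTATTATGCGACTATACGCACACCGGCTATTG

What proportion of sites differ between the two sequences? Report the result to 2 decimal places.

The sequences differ at 8 of 40 positions (sites 3, 7, 8, 17, 28, 31, 35, 40).
p = 8/40 = 0.20.

0.20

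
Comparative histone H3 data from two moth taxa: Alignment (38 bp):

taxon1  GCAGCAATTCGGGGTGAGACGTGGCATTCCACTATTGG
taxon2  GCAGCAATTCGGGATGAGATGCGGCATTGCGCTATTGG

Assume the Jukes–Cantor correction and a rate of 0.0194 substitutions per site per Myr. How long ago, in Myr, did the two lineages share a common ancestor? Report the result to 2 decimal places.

3.73

The sequences differ at 5 of 38 sites (14, 20, 22, 29, 31), so p = 5/38 ≈ 0.131579.
d = −(3/4) ln(1 − 4p/3) = −0.75 ln(1 − 0.175439) = −0.75 ln(0.824561)
  = −0.75 × (-0.192904) = 0.144678 substitutions/site.
Under a molecular clock d = 2μt, so t = d/(2μ) = 0.144678 / (2 × 0.0194) = 3.73 Myr.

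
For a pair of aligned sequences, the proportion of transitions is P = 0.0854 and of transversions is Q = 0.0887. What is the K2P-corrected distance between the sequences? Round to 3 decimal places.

0.199

Under the Kimura two-parameter model, d = −½ ln(1 − 2P − Q) − ¼ ln(1 − 2Q).
1 − 2P − Q = 0.7405, giving −½ ln(0.7405) = 0.150215.
1 − 2Q = 0.8226, giving −¼ ln(0.8226) = 0.048821.
d = 0.150215 + 0.048821 = 0.199036.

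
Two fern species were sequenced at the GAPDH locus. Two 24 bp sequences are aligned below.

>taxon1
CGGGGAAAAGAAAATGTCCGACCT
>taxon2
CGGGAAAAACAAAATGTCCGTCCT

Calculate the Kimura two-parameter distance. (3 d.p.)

Of 24 sites, 1 differences are transitions and 2 are transversions, so P = 1/24 ≈ 0.041667 and Q = 2/24 ≈ 0.083333.
Under the Kimura two-parameter model, d = −½ ln(1 − 2P − Q) − ¼ ln(1 − 2Q).
1 − 2P − Q = 0.833333, giving −½ ln(0.833333) = 0.091161.
1 − 2Q = 0.833334, giving −¼ ln(0.833334) = 0.045580.
d = 0.091161 + 0.045580 = 0.136741.

0.137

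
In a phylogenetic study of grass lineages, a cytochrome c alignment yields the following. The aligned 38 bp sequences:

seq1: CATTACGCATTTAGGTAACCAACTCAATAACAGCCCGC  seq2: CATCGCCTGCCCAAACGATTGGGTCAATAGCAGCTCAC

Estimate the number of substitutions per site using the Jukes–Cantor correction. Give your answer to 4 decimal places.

0.9074

The sequences differ at 20 of 38 sites, so p = 20/38 ≈ 0.526316.
d = −(3/4) ln(1 − 4p/3) = −0.75 ln(1 − 0.701755) = −0.75 ln(0.298245)
  = −0.75 × (-1.209840) = 0.907380 substitutions/site.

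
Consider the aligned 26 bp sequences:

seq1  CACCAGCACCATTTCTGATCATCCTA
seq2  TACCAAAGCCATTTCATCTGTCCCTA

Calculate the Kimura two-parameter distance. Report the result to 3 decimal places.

Of 26 sites, 4 differences are transitions and 6 are transversions, so P = 4/26 ≈ 0.153846 and Q = 6/26 ≈ 0.230769.
Under the Kimura two-parameter model, d = −½ ln(1 − 2P − Q) − ¼ ln(1 − 2Q).
1 − 2P − Q = 0.461539, giving −½ ln(0.461539) = 0.386594.
1 − 2Q = 0.538462, giving −¼ ln(0.538462) = 0.154760.
d = 0.386594 + 0.154760 = 0.541354.

0.541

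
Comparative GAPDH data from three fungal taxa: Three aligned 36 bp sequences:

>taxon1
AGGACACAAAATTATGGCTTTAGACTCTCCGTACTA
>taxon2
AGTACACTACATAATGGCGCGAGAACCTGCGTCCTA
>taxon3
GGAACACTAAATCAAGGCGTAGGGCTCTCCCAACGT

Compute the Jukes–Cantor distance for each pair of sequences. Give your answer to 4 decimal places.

d(taxon1,taxon2) = 0.3924, d(taxon1,taxon3) = 0.4926, d(taxon2,taxon3) = 0.7449

taxon1–taxon2: 11/36 sites differ → p ≈ 0.305556, d = −0.75 ln(1 − 0.407408) = 0.392437 ≈ 0.3924.
taxon1–taxon3: 13/36 sites differ → p ≈ 0.361111, d = −0.75 ln(1 − 0.481481) = 0.492584 ≈ 0.4926.
taxon2–taxon3: 17/36 sites differ → p ≈ 0.472222, d = −0.75 ln(1 − 0.629629) = 0.744938 ≈ 0.7449.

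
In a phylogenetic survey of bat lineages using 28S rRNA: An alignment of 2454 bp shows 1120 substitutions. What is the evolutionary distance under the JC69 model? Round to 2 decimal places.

0.70

p = 1120/2454 ≈ 0.456398.
d = −(3/4) ln(1 − 4p/3) = −0.75 ln(1 − 0.608531) = −0.75 ln(0.391469)
  = −0.75 × (-0.937849) = 0.703387 substitutions/site.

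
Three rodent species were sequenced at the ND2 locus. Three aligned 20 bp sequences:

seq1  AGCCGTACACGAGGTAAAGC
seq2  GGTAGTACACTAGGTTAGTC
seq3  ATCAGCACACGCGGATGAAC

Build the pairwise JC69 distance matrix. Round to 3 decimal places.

seq1–seq2: 7/20 sites differ → p = 0.35, d = −0.75 ln(1 − 0.466667) = 0.471457 ≈ 0.471.
seq1–seq3: 8/20 sites differ → p = 0.4, d = −0.75 ln(1 − 0.533333) = 0.571605 ≈ 0.572.
seq2–seq3: 10/20 sites differ → p = 0.5, d = −0.75 ln(1 − 0.666667) = 0.823960 ≈ 0.824.

d(seq1,seq2) = 0.471, d(seq1,seq3) = 0.572, d(seq2,seq3) = 0.824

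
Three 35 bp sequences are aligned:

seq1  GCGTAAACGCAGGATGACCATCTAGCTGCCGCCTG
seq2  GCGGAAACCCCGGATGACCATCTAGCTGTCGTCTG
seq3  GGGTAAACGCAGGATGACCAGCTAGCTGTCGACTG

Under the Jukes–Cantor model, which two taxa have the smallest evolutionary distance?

seq1 and seq3

seq1–seq2: 5/35 differ, p = 0.143, d = 0.158.
seq1–seq3: 4/35 differ, p = 0.114, d = 0.124.
seq2–seq3: 6/35 differ, p = 0.171, d = 0.195.
The smallest distance is between seq1 and seq3.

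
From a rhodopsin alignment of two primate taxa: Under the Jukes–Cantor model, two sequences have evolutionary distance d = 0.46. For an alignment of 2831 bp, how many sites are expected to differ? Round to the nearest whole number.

Invert JC69: p = (3/4)(1 − e^(−4d/3)) = 0.75 × (1 − e^(-0.613333)) = 0.75 × (1 − 0.541543) = 0.343843.
Expected differing sites = pL ≈ 0.343843 × 2831 = 973.419533 ≈ 973.

973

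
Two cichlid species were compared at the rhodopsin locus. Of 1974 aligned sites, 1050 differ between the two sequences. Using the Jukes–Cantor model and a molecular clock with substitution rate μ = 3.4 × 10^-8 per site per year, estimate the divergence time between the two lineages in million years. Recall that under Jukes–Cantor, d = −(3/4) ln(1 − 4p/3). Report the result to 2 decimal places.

p = 1050/1974 ≈ 0.531915.
d = −(3/4) ln(1 − 4p/3) = −0.75 ln(1 − 0.70922) = −0.75 ln(0.29078)
  = −0.75 × (-1.235188) = 0.926391 substitutions/site.
Under a molecular clock d = 2μt, so t = d/(2μ) = 0.926391 / (2 × 3.4 × 10^-8) = 13.62 million years.

13.62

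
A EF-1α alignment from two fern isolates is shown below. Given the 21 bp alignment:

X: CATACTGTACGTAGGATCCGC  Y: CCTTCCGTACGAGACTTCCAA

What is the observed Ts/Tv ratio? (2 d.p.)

Transitions are A↔G and C↔T; transversions are all other mismatches.
Transitions: 4. Transversions: 6.
R = 4/6 = 0.666666… ≈ 0.67 (to 2 d.p.).

0.67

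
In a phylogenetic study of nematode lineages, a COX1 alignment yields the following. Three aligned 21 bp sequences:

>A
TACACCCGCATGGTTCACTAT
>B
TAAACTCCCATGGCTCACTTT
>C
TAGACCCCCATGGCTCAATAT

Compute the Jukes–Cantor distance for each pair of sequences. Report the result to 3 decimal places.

A–B: 5/21 sites differ → p ≈ 0.238095, d = −0.75 ln(1 − 0.31746) = 0.286451 ≈ 0.286.
A–C: 4/21 sites differ → p ≈ 0.190476, d = −0.75 ln(1 − 0.253968) = 0.219740 ≈ 0.220.
B–C: 4/21 sites differ → p ≈ 0.190476, d = −0.75 ln(1 − 0.253968) = 0.219740 ≈ 0.220.

d(A,B) = 0.286, d(A,C) = 0.220, d(B,C) = 0.220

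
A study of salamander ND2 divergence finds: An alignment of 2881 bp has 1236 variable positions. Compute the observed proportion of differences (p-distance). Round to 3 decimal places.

p = 1236/2881 = 0.429017… ≈ 0.429 (to 3 d.p.).

0.429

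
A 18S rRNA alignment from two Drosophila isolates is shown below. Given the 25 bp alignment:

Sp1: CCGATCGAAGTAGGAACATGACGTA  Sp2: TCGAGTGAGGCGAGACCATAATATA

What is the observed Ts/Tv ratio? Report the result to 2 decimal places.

Transitions are A↔G and C↔T; transversions are all other mismatches.
Transitions: 9. Transversions: 2.
R = 9/2 = 4.50.

4.50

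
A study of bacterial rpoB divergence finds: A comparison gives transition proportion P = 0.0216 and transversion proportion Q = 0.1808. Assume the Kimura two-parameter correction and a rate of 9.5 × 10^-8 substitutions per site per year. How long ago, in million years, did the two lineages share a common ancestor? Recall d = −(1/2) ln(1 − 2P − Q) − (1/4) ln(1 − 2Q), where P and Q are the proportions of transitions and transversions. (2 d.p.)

1.26

Under the Kimura two-parameter model, d = −½ ln(1 − 2P − Q) − ¼ ln(1 − 2Q).
1 − 2P − Q = 0.776, giving −½ ln(0.776) = 0.126801.
1 − 2Q = 0.6384, giving −¼ ln(0.6384) = 0.112198.
d = 0.126801 + 0.112198 = 0.238999.
Under a molecular clock d = 2μt, so t = d/(2μ) = 0.238999 / (2 × 9.5 × 10^-8) = 1.26 million years.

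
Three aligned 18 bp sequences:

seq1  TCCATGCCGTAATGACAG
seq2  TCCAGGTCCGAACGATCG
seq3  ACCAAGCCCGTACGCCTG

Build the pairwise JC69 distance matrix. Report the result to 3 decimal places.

seq1–seq2: 7/18 sites differ → p ≈ 0.388889, d = −0.75 ln(1 − 0.518519) = 0.548166 ≈ 0.548.
seq1–seq3: 8/18 sites differ → p ≈ 0.444444, d = −0.75 ln(1 − 0.592592) = 0.673455 ≈ 0.673.
seq2–seq3: 7/18 sites differ → p ≈ 0.388889, d = −0.75 ln(1 − 0.518519) = 0.548166 ≈ 0.548.

d(seq1,seq2) = 0.548, d(seq1,seq3) = 0.673, d(seq2,seq3) = 0.548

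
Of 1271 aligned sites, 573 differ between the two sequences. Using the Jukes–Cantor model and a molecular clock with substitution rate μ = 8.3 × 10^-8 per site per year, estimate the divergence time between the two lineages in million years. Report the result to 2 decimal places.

4.15

p = 573/1271 ≈ 0.450826.
d = −(3/4) ln(1 − 4p/3) = −0.75 ln(1 − 0.601101) = −0.75 ln(0.398899)
  = −0.75 × (-0.919047) = 0.689285 substitutions/site.
Under a molecular clock d = 2μt, so t = d/(2μ) = 0.689285 / (2 × 8.3 × 10^-8) = 4.15 million years.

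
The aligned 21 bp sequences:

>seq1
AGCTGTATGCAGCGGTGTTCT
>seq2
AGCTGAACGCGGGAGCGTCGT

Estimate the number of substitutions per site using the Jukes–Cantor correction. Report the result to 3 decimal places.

0.532

The sequences differ at 8 of 21 sites (6, 8, 11, 13, 14, 16, 19, 20), so p = 8/21 ≈ 0.380952.
d = −(3/4) ln(1 − 4p/3) = −0.75 ln(1 − 0.507936) = −0.75 ln(0.492064)
  = −0.75 × (-0.709146) = 0.531860 substitutions/site.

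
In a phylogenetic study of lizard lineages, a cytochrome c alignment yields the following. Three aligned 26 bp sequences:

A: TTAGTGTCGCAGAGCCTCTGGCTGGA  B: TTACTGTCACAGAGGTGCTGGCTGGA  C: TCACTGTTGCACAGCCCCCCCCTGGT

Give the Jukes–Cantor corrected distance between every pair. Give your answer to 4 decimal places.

A–B: 5/26 sites differ → p ≈ 0.192308, d = −0.75 ln(1 − 0.256411) = 0.222200 ≈ 0.2222.
A–C: 9/26 sites differ → p ≈ 0.346154, d = −0.75 ln(1 − 0.461539) = 0.464280 ≈ 0.4643.
B–C: 11/26 sites differ → p ≈ 0.423077, d = −0.75 ln(1 − 0.564103) = 0.622762 ≈ 0.6228.

d(A,B) = 0.2222, d(A,C) = 0.4643, d(B,C) = 0.6228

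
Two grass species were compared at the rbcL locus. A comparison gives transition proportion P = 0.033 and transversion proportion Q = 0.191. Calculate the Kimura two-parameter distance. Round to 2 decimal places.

0.27

Under the Kimura two-parameter model, d = −½ ln(1 − 2P − Q) − ¼ ln(1 − 2Q).
1 − 2P − Q = 0.743, giving −½ ln(0.743) = 0.148530.
1 − 2Q = 0.618, giving −¼ ln(0.618) = 0.120317.
d = 0.148530 + 0.120317 = 0.268847.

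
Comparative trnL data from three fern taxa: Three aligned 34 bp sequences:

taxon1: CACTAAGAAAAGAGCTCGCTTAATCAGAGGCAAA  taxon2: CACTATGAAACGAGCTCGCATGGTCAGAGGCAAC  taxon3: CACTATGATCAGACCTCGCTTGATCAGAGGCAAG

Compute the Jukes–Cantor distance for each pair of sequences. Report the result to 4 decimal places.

d(taxon1,taxon2) = 0.2012, d(taxon1,taxon3) = 0.2012, d(taxon2,taxon3) = 0.2407

taxon1–taxon2: 6/34 sites differ → p ≈ 0.176471, d = −0.75 ln(1 − 0.235295) = 0.201199 ≈ 0.2012.
taxon1–taxon3: 6/34 sites differ → p ≈ 0.176471, d = −0.75 ln(1 − 0.235295) = 0.201199 ≈ 0.2012.
taxon2–taxon3: 7/34 sites differ → p ≈ 0.205882, d = −0.75 ln(1 − 0.274509) = 0.240680 ≈ 0.2407.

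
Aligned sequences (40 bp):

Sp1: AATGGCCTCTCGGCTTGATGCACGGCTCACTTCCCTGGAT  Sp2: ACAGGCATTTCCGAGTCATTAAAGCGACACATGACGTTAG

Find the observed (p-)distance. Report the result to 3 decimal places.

The sequences differ at 21 of 40 positions.
p = 21/40 = 0.525.

0.525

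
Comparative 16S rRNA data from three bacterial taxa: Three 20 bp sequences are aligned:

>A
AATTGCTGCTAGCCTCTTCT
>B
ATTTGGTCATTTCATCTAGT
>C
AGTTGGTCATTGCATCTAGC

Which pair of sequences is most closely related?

B and C

A–B: 9/20 differ, p = 0.450, d = 0.687.
A–C: 9/20 differ, p = 0.450, d = 0.687.
B–C: 3/20 differ, p = 0.150, d = 0.167.
The smallest distance is between B and C.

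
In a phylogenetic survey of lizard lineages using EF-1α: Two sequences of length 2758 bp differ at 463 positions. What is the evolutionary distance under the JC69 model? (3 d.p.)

0.190

p = 463/2758 ≈ 0.167875.
d = −(3/4) ln(1 − 4p/3) = −0.75 ln(1 − 0.223833) = −0.75 ln(0.776167)
  = −0.75 × (-0.253388) = 0.190041 substitutions/site.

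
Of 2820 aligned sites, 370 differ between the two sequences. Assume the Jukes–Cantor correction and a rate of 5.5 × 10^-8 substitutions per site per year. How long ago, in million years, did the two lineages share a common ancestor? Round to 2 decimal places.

p = 370/2820 ≈ 0.131206.
d = −(3/4) ln(1 − 4p/3) = −0.75 ln(1 − 0.174941) = −0.75 ln(0.825059)
  = −0.75 × (-0.192300) = 0.144225 substitutions/site.
Under a molecular clock d = 2μt, so t = d/(2μ) = 0.144225 / (2 × 5.5 × 10^-8) = 1.31 million years.

1.31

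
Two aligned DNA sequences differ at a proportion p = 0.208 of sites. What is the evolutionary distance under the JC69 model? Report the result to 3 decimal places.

d = −(3/4) ln(1 − 4p/3) = −0.75 ln(1 − 0.277333) = −0.75 ln(0.722667)
  = −0.75 × (-0.324807) = 0.243605 substitutions/site.

0.244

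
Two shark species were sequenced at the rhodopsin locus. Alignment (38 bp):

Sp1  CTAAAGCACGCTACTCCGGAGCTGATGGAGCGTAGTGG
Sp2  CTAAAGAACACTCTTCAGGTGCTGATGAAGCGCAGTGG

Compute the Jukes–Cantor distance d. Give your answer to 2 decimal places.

The sequences differ at 8 of 38 sites (7, 10, 13, 14, 17, 20, 28, 33), so p = 8/38 ≈ 0.210526.
d = −(3/4) ln(1 − 4p/3) = −0.75 ln(1 − 0.280701) = −0.75 ln(0.719299)
  = −0.75 × (-0.329478) = 0.247109 substitutions/site.

0.25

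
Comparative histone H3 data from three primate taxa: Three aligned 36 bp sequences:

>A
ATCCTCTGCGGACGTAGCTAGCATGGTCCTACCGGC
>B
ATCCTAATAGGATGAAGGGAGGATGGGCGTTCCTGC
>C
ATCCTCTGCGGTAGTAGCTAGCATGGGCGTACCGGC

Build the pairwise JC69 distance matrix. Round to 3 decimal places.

A–B: 13/36 sites differ → p ≈ 0.361111, d = −0.75 ln(1 − 0.481481) = 0.492584 ≈ 0.493.
A–C: 4/36 sites differ → p ≈ 0.111111, d = −0.75 ln(1 − 0.148148) = 0.120257 ≈ 0.120.
B–C: 12/36 sites differ → p ≈ 0.333333, d = −0.75 ln(1 − 0.444444) = 0.440839 ≈ 0.441.

d(A,B) = 0.493, d(A,C) = 0.120, d(B,C) = 0.441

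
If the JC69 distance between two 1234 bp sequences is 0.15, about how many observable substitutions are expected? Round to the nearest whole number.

168

Invert JC69: p = (3/4)(1 − e^(−4d/3)) = 0.75 × (1 − e^(-0.2)) = 0.75 × (1 − 0.818731) = 0.135952.
Expected differing sites = pL ≈ 0.135952 × 1234 = 167.764768 ≈ 168.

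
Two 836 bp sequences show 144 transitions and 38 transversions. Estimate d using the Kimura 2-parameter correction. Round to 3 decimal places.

0.271

P = 144/836 ≈ 0.172249 and Q = 38/836 ≈ 0.045455.
Under the Kimura two-parameter model, d = −½ ln(1 − 2P − Q) − ¼ ln(1 − 2Q).
1 − 2P − Q = 0.610047, giving −½ ln(0.610047) = 0.247110.
1 − 2Q = 0.90909, giving −¼ ln(0.90909) = 0.023828.
d = 0.247110 + 0.023828 = 0.270938.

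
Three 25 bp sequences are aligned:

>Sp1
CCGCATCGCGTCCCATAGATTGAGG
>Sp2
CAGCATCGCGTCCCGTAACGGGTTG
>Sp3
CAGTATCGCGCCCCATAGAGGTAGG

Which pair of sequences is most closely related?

Sp1–Sp2: 8/25 differ, p = 0.320, d = 0.417.
Sp1–Sp3: 6/25 differ, p = 0.240, d = 0.289.
Sp2–Sp3: 8/25 differ, p = 0.320, d = 0.417.
The smallest distance is between Sp1 and Sp3.

Sp1 and Sp3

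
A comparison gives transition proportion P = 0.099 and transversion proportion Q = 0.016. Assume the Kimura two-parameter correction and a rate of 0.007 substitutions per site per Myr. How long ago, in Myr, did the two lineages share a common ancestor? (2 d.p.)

9.18

Under the Kimura two-parameter model, d = −½ ln(1 − 2P − Q) − ¼ ln(1 − 2Q).
1 − 2P − Q = 0.786, giving −½ ln(0.786) = 0.120399.
1 − 2Q = 0.968, giving −¼ ln(0.968) = 0.008131.
d = 0.120399 + 0.008131 = 0.128530.
Under a molecular clock d = 2μt, so t = d/(2μ) = 0.128530 / (2 × 0.007) = 9.18 Myr.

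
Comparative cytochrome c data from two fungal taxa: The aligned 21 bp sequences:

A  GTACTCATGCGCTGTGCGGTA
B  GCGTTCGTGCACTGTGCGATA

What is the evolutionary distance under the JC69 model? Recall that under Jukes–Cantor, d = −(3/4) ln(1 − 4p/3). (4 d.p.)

0.3597

The sequences differ at 6 of 21 sites (2, 3, 4, 7, 11, 19), so p = 6/21 ≈ 0.285714.
d = −(3/4) ln(1 − 4p/3) = −0.75 ln(1 − 0.380952) = −0.75 ln(0.619048)
  = −0.75 × (-0.479572) = 0.359679 substitutions/site.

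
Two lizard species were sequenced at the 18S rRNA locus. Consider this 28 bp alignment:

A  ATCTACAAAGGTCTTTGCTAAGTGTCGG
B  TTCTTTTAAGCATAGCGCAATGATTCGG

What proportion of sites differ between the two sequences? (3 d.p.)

The sequences differ at 14 of 28 positions.
p = 14/28 = 0.500.

0.500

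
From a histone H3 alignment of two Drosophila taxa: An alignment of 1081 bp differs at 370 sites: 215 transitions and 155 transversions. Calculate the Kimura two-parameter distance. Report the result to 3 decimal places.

P = 215/1081 ≈ 0.19889 and Q = 155/1081 ≈ 0.143386.
Under the Kimura two-parameter model, d = −½ ln(1 − 2P − Q) − ¼ ln(1 − 2Q).
1 − 2P − Q = 0.458834, giving −½ ln(0.458834) = 0.389533.
1 − 2Q = 0.713228, giving −¼ ln(0.713228) = 0.084489.
d = 0.389533 + 0.084489 = 0.474022.

0.474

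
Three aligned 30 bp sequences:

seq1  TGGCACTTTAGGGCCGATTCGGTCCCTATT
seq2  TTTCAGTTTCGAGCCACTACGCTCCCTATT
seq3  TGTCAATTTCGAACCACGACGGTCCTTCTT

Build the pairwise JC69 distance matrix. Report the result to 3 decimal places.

seq1–seq2: 9/30 sites differ → p = 0.3, d = −0.75 ln(1 − 0.4) = 0.383119 ≈ 0.383.
seq1–seq3: 11/30 sites differ → p ≈ 0.366667, d = −0.75 ln(1 − 0.488889) = 0.503376 ≈ 0.503.
seq2–seq3: 7/30 sites differ → p ≈ 0.233333, d = −0.75 ln(1 − 0.311111) = 0.279506 ≈ 0.280.

d(seq1,seq2) = 0.383, d(seq1,seq3) = 0.503, d(seq2,seq3) = 0.280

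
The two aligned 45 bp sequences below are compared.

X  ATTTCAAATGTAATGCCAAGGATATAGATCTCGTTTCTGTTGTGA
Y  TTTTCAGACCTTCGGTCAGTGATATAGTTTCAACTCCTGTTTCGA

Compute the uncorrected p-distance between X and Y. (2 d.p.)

The sequences differ at 19 of 45 positions.
p = 19/45 = 0.422222… ≈ 0.42 (to 2 d.p.).

0.42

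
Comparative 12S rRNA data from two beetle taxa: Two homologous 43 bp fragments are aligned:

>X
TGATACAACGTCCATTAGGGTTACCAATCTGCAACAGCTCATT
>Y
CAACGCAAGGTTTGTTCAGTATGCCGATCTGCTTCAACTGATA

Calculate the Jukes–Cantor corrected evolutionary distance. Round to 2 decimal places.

0.67

The sequences differ at 19 of 43 sites, so p = 19/43 ≈ 0.44186.
d = −(3/4) ln(1 − 4p/3) = −0.75 ln(1 − 0.589147) = −0.75 ln(0.410853)
  = −0.75 × (-0.889520) = 0.667140 substitutions/site.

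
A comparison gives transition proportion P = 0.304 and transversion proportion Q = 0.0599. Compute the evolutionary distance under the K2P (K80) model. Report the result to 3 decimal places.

Under the Kimura two-parameter model, d = −½ ln(1 − 2P − Q) − ¼ ln(1 − 2Q).
1 − 2P − Q = 0.3321, giving −½ ln(0.3321) = 0.551160.
1 − 2Q = 0.8802, giving −¼ ln(0.8802) = 0.031902.
d = 0.551160 + 0.031902 = 0.583062.

0.583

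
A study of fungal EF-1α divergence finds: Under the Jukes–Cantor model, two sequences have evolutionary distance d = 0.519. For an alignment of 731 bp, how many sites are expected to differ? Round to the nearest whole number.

Invert JC69: p = (3/4)(1 − e^(−4d/3)) = 0.75 × (1 − e^(-0.692)) = 0.75 × (1 − 0.500574) = 0.374570.
Expected differing sites = pL ≈ 0.374570 × 731 = 273.81067 ≈ 274.

274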